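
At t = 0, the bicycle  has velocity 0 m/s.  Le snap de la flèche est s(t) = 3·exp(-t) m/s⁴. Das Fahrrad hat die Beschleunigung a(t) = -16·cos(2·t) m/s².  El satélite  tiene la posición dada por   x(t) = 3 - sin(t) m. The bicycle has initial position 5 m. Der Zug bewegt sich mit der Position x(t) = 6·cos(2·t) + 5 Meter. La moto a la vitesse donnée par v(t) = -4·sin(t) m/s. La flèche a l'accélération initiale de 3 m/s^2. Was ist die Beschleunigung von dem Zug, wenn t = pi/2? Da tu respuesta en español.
Para resolver esto, necesitamos tomar 2 derivadas de nuestra ecuación de la posición x(t) = 6·cos(2·t) + 5. Tomando d/dt de x(t), encontramos v(t) = -12·sin(2·t). Derivando la velocidad, obtenemos la aceleración: a(t) = -24·cos(2·t). Tenemos la aceleración a(t) = -24·cos(2·t). Sustituyendo t = pi/2: a(pi/2) = 24.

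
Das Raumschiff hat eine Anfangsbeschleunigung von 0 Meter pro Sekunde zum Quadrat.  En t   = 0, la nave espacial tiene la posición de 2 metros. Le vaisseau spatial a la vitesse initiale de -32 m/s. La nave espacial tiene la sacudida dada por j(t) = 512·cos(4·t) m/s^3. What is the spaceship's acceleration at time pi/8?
To solve this, we need to take 1 antiderivative of our jerk equation j(t) = 512·cos(4·t). Integrating jerk and using the initial condition a(0) = 0, we get a(t) = 128·sin(4·t). From the given acceleration equation a(t) = 128·sin(4·t), we substitute t = pi/8 to get a = 128.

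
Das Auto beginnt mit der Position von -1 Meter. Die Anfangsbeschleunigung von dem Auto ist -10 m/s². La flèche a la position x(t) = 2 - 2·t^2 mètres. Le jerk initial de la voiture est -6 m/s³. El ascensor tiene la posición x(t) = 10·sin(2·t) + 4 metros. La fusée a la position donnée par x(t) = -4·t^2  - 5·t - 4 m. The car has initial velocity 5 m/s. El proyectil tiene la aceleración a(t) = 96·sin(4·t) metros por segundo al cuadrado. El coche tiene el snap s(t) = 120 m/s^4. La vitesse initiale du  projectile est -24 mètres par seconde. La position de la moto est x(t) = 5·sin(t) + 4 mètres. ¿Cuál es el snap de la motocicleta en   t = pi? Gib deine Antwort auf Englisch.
To solve this, we need to take 4 derivatives of our position equation x(t) = 5·sin(t) + 4. Differentiating position, we get velocity: v(t) = 5·cos(t). Taking d/dt of v(t), we find a(t) = -5·sin(t). Taking d/dt of a(t), we find j(t) = -5·cos(t). The derivative of jerk gives snap: s(t) = 5·sin(t). From the given snap equation s(t) = 5·sin(t), we substitute t = pi to get s = 0.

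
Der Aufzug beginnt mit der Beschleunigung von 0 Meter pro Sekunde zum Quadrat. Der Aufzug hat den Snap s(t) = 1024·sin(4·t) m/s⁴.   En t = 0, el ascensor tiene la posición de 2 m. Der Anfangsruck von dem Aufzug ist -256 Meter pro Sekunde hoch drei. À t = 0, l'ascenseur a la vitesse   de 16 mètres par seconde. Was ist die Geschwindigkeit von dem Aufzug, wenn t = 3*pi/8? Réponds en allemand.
Um dies zu lösen, müssen wir 3 Stammfunktionen unserer Gleichung für den Snap s(t) = 1024·sin(4·t) finden. Die Stammfunktion von dem Snap ist der Ruck. Mit j(0) = -256 erhalten wir j(t) = -256·cos(4·t). Durch Integration von dem Ruck und Verwendung der Anfangsbedingung a(0) = 0, erhalten wir a(t) = -64·sin(4·t). Mit ∫a(t)dt und Anwendung von v(0) = 16, finden wir v(t) = 16·cos(4·t). Wir haben die Geschwindigkeit v(t) = 16·cos(4·t). Durch Einsetzen von t = 3*pi/8: v(3*pi/8) = 0.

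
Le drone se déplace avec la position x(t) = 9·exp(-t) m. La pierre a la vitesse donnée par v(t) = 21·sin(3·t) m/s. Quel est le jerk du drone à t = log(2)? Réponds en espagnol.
Debemos derivar nuestra ecuación de la posición x(t) = 9·exp(-t) 3 veces. Derivando la posición, obtenemos la velocidad: v(t) = -9·exp(-t). Derivando la velocidad, obtenemos la aceleración: a(t) = 9·exp(-t). La derivada de la aceleración da la sacudida: j(t) = -9·exp(-t). Usando j(t) = -9·exp(-t) y sustituyendo t = log(2), encontramos j = -9/2.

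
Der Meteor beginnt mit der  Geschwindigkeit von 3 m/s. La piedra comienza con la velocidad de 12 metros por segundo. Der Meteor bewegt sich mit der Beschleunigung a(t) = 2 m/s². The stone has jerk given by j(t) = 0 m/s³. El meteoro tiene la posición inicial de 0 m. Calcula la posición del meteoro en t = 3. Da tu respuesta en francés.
Nous devons intégrer notre équation de l'accélération a(t) = 2 2 fois. En intégrant l'accélération et en utilisant la condition initiale v(0) = 3, nous obtenons v(t) = 2·t + 3. En prenant ∫v(t)dt et en appliquant x(0) = 0, nous trouvons x(t) = t^2 + 3·t. En utilisant x(t) = t^2 + 3·t et en substituant t = 3, nous trouvons x = 18.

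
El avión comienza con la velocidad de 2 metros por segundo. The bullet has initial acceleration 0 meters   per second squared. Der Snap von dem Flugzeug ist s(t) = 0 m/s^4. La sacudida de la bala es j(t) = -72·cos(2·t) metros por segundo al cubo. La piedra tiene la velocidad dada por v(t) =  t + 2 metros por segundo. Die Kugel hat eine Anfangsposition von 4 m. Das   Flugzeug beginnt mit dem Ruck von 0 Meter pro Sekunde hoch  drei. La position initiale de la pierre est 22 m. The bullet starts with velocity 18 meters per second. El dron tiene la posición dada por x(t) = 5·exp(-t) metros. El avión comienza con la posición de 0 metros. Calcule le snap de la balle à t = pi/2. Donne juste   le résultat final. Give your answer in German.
Bei t = pi/2, s = 0.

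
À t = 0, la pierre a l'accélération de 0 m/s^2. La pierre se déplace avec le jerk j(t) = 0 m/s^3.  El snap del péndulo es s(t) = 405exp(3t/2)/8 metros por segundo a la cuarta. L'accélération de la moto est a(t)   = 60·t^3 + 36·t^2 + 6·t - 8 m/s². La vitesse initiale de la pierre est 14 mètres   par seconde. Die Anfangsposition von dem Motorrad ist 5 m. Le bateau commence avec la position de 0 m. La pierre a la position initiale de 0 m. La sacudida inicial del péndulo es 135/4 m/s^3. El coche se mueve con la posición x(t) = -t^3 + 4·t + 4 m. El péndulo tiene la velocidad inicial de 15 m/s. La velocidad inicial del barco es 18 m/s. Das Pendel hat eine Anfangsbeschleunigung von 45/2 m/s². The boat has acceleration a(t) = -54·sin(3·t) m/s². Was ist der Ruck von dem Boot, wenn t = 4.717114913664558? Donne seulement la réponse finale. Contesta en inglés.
j(4.717114913664558) = 2.29672662803827.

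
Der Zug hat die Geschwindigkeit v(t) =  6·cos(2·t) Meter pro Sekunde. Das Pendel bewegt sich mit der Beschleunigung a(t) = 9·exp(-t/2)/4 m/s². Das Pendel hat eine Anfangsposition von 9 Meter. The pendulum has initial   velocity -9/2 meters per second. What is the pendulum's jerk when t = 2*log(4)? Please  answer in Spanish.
Debemos derivar nuestra ecuación de la aceleración a(t) = 9·exp(-t/2)/4 1 vez. Derivando la aceleración, obtenemos la sacudida: j(t) = -9·exp(-t/2)/8. De la ecuación de la sacudida j(t) = -9·exp(-t/2)/8, sustituimos t = 2*log(4) para obtener j = -9/32.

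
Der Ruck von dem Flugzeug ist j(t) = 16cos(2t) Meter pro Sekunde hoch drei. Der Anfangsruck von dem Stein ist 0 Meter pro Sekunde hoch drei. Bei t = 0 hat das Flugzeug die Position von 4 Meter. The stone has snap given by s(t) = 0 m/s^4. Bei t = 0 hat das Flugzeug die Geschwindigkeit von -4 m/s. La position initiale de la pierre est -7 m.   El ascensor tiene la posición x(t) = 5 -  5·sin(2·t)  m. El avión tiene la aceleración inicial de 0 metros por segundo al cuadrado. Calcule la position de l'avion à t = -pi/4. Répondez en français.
Nous devons intégrer notre équation du jerk j(t) = 16·cos(2·t) 3 fois. L'intégrale du jerk est l'accélération. En utilisant a(0) = 0, nous obtenons a(t) = 8·sin(2·t). La primitive de l'accélération est la vitesse. En utilisant v(0) = -4, nous obtenons v(t) = -4·cos(2·t). En intégrant la vitesse et en utilisant la condition initiale x(0) = 4, nous obtenons x(t) = 4 - 2·sin(2·t). En utilisant x(t) = 4 - 2·sin(2·t) et en substituant t = -pi/4, nous trouvons x = 6.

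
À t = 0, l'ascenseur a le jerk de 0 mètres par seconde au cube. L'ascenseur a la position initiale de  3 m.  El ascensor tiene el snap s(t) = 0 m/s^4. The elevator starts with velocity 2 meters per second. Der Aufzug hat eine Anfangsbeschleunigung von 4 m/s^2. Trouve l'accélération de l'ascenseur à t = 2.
Pour résoudre ceci, nous devons prendre 2 primitives de notre équation du snap s(t) = 0. La primitive du snap, avec j(0) = 0, donne le jerk: j(t) = 0. L'intégrale du jerk, avec a(0) = 4, donne l'accélération: a(t) = 4. De l'équation de l'accélération a(t) = 4, nous substituons t = 2 pour obtenir a = 4.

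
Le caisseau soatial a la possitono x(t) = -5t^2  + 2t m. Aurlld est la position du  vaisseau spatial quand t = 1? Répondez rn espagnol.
De la ecuación de la posición x(t) = -5·t^2 + 2·t, sustituimos t = 1 para obtener x = -3.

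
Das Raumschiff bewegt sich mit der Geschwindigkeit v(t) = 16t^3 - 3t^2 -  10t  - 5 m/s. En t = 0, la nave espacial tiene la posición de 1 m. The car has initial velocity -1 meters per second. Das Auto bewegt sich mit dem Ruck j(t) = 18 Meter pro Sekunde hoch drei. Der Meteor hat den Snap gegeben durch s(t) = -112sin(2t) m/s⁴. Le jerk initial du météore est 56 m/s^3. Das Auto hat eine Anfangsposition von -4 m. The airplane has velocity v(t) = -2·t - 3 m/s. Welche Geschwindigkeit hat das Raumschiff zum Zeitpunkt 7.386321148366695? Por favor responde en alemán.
Aus der Gleichung für die Geschwindigkeit v(t) = 16·t^3 - 3·t^2 - 10·t - 5, setzen wir t = 7.386321148366695 ein und erhalten v = 6205.15940112419.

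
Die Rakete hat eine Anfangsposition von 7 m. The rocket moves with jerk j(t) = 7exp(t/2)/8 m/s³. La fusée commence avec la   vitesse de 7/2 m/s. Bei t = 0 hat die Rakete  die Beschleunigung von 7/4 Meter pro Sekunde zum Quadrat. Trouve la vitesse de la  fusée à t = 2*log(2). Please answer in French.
Pour résoudre ceci, nous devons prendre 2 intégrales de notre équation du jerk j(t) = 7·exp(t/2)/8. L'intégrale du jerk, avec a(0) = 7/4, donne l'accélération: a(t) = 7·exp(t/2)/4. En prenant ∫a(t)dt et en appliquant v(0) = 7/2, nous trouvons v(t) = 7·exp(t/2)/2. Nous avons la vitesse v(t) = 7·exp(t/2)/2. En substituant t = 2*log(2): v(2*log(2)) = 7.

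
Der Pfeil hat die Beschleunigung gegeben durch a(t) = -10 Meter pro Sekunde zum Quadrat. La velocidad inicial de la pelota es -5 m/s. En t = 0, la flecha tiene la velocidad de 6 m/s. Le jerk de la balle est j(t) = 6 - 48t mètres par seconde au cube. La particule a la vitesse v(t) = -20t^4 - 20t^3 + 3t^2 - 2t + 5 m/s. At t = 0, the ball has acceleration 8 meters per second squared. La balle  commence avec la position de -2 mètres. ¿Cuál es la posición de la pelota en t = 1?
Partiendo de la sacudida j(t) = 6 - 48·t, tomamos 3 antiderivadas. La integral de la sacudida es la aceleración. Usando a(0) = 8, obtenemos a(t) = -24·t^2 + 6·t + 8. Tomando ∫a(t)dt y aplicando v(0) = -5, encontramos v(t) = -8·t^3 + 3·t^2 + 8·t - 5. La antiderivada de la velocidad es la posición. Usando x(0) = -2, obtenemos x(t) = -2·t^4 + t^3 + 4·t^2 - 5·t - 2. Tenemos la posición x(t) = -2·t^4 + t^3 + 4·t^2 - 5·t - 2. Sustituyendo t = 1: x(1) = -4.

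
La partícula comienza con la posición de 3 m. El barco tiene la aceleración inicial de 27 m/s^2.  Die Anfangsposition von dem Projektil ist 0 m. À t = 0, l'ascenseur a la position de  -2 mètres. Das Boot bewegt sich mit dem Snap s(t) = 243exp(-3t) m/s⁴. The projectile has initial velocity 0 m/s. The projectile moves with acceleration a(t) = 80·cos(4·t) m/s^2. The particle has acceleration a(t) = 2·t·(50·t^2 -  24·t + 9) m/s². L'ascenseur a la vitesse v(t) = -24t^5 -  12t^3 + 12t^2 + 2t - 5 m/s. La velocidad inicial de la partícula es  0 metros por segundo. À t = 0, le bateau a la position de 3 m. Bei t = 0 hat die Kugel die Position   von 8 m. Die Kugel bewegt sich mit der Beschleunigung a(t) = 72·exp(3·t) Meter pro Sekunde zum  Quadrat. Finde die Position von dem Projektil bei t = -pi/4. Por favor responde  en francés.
En partant de l'accélération a(t) = 80·cos(4·t), nous prenons 2 intégrales. L'intégrale de l'accélération est la vitesse. En utilisant v(0) = 0, nous obtenons v(t) = 20·sin(4·t). La primitive de la vitesse, avec x(0) = 0, donne la position: x(t) = 5 - 5·cos(4·t). En utilisant x(t) = 5 - 5·cos(4·t) et en substituant t = -pi/4, nous trouvons x = 10.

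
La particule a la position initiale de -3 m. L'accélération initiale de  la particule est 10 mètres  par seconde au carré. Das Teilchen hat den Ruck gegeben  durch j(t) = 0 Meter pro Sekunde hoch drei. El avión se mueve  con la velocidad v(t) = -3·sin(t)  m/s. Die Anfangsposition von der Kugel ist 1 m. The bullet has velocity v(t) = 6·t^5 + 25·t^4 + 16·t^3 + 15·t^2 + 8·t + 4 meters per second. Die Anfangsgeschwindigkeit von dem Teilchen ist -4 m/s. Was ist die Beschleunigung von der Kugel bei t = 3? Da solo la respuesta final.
a(3) = 5660.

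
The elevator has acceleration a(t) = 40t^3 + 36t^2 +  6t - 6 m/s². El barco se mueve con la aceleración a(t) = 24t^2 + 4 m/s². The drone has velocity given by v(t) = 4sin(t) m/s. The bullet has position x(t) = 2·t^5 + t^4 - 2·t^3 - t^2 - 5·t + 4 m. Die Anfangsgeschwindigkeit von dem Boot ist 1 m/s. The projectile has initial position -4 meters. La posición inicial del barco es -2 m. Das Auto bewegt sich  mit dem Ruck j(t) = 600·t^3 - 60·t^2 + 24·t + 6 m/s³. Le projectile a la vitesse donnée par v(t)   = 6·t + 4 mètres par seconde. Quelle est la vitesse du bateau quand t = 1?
Nous devons intégrer notre équation de l'accélération a(t) = 24·t^2 + 4 1 fois. En intégrant l'accélération et en utilisant la condition initiale v(0) = 1, nous obtenons v(t) = 8·t^3 + 4·t + 1. De l'équation de la vitesse v(t) = 8·t^3 + 4·t + 1, nous substituons t = 1 pour obtenir v = 13.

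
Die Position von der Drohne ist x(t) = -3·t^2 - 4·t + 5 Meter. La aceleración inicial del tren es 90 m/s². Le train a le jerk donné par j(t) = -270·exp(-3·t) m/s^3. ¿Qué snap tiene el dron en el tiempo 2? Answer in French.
En partant de la position x(t) = -3·t^2 - 4·t + 5, nous prenons 4 dérivées. En prenant d/dt de x(t), nous trouvons v(t) = -6·t - 4. En prenant d/dt de v(t), nous trouvons a(t) = -6. La dérivée de l'accélération donne le jerk: j(t) = 0. En dérivant le jerk, nous obtenons le snap: s(t) = 0. Nous avons le snap s(t) = 0. En substituant t = 2: s(2) = 0.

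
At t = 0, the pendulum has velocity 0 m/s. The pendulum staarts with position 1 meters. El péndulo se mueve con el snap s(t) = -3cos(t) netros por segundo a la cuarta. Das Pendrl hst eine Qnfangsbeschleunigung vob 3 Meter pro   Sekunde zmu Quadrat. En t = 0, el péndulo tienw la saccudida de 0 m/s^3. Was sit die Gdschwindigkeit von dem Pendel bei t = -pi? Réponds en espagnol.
Debemos encontrar la integral de nuestra ecuación del snap s(t) = -3·cos(t) 3 veces. La integral del snap, con j(0) = 0, da la sacudida: j(t) = -3·sin(t). La integral de la sacudida es la aceleración. Usando a(0) = 3, obtenemos a(t) = 3·cos(t). La antiderivada de la aceleración, con v(0) = 0, da la velocidad: v(t) = 3·sin(t). Usando v(t) = 3·sin(t) y sustituyendo t = -pi, encontramos v = 0.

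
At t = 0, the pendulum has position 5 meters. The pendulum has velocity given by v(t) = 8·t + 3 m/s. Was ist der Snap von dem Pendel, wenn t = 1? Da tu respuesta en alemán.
Um dies zu lösen, müssen wir 3 Ableitungen unserer Gleichung für die Geschwindigkeit v(t) = 8·t + 3 nehmen. Die Ableitung von der Geschwindigkeit ergibt die Beschleunigung: a(t) = 8. Durch Ableiten von der Beschleunigung erhalten wir den Ruck: j(t) = 0. Mit d/dt von j(t) finden wir s(t) = 0. Mit s(t) = 0 und Einsetzen von t = 1, finden wir s = 0.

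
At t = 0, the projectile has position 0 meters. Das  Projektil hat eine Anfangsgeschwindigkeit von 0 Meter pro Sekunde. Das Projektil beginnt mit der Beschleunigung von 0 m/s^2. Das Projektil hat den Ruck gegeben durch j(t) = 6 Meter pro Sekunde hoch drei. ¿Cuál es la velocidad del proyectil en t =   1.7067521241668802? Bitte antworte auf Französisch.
Nous devons trouver la primitive de notre équation du jerk j(t) = 6 2 fois. En prenant ∫j(t)dt et en appliquant a(0) = 0, nous trouvons a(t) = 6·t. En prenant ∫a(t)dt et en appliquant v(0) = 0, nous trouvons v(t) = 3·t^2. En utilisant v(t) = 3·t^2 et en substituant t = 1.7067521241668802, nous trouvons v = 8.73900844004447.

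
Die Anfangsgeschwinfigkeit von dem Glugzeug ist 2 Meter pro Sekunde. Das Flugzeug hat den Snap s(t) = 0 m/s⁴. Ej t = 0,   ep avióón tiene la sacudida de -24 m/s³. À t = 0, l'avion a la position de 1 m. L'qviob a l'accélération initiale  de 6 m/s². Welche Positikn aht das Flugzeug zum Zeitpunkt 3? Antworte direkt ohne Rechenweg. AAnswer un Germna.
x(3) = -74.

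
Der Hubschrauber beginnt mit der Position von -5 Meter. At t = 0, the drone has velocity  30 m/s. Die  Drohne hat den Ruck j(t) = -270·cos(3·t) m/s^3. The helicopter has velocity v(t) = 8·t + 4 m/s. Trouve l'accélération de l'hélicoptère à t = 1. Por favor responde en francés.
Nous devons dériver notre équation de la vitesse v(t) = 8·t + 4 1 fois. En prenant d/dt de v(t), nous trouvons a(t) = 8. Nous avons l'accélération a(t) = 8. En substituant t = 1: a(1) = 8.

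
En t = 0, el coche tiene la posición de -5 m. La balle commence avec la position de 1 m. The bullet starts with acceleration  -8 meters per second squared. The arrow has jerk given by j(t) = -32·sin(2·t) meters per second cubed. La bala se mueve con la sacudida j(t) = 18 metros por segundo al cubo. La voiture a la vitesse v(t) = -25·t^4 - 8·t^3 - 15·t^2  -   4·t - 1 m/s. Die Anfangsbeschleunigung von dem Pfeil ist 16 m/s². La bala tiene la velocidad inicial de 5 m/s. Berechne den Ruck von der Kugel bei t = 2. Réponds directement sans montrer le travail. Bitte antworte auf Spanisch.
La respuesta es 18.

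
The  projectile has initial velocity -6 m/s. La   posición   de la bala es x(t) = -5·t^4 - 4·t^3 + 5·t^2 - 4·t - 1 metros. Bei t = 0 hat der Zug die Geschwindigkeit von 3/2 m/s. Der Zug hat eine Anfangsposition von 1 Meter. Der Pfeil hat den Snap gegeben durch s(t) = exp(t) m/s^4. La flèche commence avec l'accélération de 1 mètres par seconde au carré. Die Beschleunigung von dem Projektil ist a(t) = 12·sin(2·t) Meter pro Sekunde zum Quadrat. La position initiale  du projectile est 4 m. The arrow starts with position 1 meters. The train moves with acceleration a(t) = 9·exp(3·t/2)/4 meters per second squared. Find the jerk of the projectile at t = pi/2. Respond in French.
En partant de l'accélération a(t) = 12·sin(2·t), nous prenons 1 dérivée. En dérivant l'accélération, nous obtenons le jerk: j(t) = 24·cos(2·t). Nous avons le jerk j(t) = 24·cos(2·t). En substituant t = pi/2: j(pi/2) = -24.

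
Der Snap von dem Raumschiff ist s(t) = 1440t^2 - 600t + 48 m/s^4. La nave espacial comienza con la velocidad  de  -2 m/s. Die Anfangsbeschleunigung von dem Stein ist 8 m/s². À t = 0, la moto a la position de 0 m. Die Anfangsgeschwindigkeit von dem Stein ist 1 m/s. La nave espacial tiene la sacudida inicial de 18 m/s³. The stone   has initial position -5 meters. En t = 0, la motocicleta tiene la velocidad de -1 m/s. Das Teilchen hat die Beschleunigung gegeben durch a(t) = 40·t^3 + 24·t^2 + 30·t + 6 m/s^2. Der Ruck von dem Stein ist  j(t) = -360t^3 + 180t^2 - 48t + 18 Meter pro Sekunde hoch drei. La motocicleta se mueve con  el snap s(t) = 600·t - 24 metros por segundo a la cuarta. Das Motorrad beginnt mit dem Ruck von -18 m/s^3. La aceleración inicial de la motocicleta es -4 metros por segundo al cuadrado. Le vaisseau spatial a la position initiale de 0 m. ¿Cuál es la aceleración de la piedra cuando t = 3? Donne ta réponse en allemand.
Um dies zu lösen, müssen wir 1 Integral unserer Gleichung für den Ruck j(t) = -360·t^3 + 180·t^2 - 48·t + 18 finden. Mit ∫j(t)dt und Anwendung von a(0) = 8, finden wir a(t) = -90·t^4 + 60·t^3 - 24·t^2 + 18·t + 8. Wir haben die Beschleunigung a(t) = -90·t^4 + 60·t^3 - 24·t^2 + 18·t + 8. Durch Einsetzen von t = 3: a(3) = -5824.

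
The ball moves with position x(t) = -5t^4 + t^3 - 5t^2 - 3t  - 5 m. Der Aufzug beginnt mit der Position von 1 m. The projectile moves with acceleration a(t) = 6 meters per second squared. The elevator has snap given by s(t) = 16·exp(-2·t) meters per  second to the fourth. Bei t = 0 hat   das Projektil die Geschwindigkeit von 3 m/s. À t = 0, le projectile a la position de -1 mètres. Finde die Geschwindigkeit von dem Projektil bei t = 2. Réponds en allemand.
Wir müssen das Integral unserer Gleichung für die Beschleunigung a(t) = 6 1-mal finden. Mit ∫a(t)dt und Anwendung von v(0) = 3, finden wir v(t) = 6·t + 3. Wir haben die Geschwindigkeit v(t) = 6·t + 3. Durch Einsetzen von t = 2: v(2) = 15.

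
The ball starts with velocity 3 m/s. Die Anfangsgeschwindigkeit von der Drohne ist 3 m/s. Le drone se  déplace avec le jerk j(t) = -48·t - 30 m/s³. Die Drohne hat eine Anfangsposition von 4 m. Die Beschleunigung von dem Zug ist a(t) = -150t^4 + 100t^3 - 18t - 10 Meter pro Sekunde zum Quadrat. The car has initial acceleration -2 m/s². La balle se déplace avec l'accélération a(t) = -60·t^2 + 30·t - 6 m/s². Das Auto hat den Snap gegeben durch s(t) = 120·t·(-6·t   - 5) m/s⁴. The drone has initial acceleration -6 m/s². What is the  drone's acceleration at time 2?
We must find the antiderivative of our jerk equation j(t) = -48·t - 30 1 time. Taking ∫j(t)dt and applying a(0) = -6, we find a(t) = -24·t^2 - 30·t - 6. We have acceleration a(t) = -24·t^2 - 30·t - 6. Substituting t = 2: a(2) = -162.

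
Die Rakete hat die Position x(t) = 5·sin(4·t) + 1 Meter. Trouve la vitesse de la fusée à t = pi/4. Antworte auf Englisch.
To solve this, we need to take 1 derivative of our position equation x(t) = 5·sin(4·t) + 1. Differentiating position, we get velocity: v(t) = 20·cos(4·t). From the given velocity equation v(t) = 20·cos(4·t), we substitute t = pi/4 to get v = -20.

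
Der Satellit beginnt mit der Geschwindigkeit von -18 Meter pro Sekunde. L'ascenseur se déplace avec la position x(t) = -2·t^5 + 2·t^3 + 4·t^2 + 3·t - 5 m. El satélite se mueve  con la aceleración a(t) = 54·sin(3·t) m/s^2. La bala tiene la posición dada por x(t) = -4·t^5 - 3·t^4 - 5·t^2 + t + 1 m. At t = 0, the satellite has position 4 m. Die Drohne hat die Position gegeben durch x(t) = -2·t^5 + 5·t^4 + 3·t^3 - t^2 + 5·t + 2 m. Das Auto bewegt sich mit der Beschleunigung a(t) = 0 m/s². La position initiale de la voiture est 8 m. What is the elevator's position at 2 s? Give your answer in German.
Mit x(t) = -2·t^5 + 2·t^3 + 4·t^2 + 3·t - 5 und Einsetzen von t = 2, finden wir x = -31.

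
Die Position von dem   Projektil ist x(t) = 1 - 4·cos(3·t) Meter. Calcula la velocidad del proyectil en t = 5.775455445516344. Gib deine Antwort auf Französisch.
En partant de la position x(t) = 1 - 4·cos(3·t), nous prenons 1 dérivée. La dérivée de la position donne la vitesse: v(t) = 12·sin(3·t). De l'équation de la vitesse v(t) = 12·sin(3·t), nous substituons t = 5.775455445516344 pour obtenir v = -11.9864041569029.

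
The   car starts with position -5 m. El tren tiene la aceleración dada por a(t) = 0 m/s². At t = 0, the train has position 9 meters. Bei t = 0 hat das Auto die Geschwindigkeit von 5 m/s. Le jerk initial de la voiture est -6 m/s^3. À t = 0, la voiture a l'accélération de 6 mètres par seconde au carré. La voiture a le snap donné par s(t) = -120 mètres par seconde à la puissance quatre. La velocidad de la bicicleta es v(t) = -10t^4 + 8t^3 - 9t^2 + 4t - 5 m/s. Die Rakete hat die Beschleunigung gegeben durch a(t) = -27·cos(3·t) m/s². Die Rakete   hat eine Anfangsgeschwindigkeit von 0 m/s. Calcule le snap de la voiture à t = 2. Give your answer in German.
Mit s(t) = -120 und Einsetzen von t = 2, finden wir s = -120.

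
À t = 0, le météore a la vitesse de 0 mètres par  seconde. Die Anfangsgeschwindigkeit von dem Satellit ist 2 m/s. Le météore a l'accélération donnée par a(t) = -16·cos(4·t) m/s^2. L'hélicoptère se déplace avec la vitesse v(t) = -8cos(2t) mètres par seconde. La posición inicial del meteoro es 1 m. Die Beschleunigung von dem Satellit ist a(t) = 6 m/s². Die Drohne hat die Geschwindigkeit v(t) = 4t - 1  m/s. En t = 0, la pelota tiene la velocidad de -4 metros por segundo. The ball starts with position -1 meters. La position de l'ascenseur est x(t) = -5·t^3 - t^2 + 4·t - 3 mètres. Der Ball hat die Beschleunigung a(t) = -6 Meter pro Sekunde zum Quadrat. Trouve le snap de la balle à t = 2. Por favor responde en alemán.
Um dies zu lösen, müssen wir 2 Ableitungen unserer Gleichung für die Beschleunigung a(t) = -6 nehmen. Mit d/dt von a(t) finden wir j(t) = 0. Die Ableitung von dem Ruck ergibt den Snap: s(t) = 0. Wir haben den Snap s(t) = 0. Durch Einsetzen von t = 2: s(2) = 0.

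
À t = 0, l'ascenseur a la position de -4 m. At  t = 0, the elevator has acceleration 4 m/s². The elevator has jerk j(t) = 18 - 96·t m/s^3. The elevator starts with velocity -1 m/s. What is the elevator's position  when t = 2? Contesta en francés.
Pour résoudre ceci, nous devons prendre 3 primitives de notre équation du jerk j(t) = 18 - 96·t. En intégrant le jerk et en utilisant la condition initiale a(0) = 4, nous obtenons a(t) = -48·t^2 + 18·t + 4. L'intégrale de l'accélération est la vitesse. En utilisant v(0) = -1, nous obtenons v(t) = -16·t^3 + 9·t^2 + 4·t - 1. En prenant ∫v(t)dt et en appliquant x(0) = -4, nous trouvons x(t) = -4·t^4 + 3·t^3 + 2·t^2 - t - 4. De l'équation de la position x(t) = -4·t^4 + 3·t^3 + 2·t^2 - t - 4, nous substituons t = 2 pour obtenir x = -38.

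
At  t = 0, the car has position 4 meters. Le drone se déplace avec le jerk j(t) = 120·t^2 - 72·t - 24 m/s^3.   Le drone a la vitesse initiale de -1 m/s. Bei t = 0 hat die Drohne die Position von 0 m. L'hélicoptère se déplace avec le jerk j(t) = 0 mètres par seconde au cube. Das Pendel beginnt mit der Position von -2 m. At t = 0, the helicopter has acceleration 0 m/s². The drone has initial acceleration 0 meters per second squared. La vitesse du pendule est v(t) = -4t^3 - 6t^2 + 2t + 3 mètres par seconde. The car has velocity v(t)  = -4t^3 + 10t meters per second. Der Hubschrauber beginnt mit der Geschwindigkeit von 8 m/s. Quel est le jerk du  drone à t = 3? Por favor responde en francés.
En utilisant j(t) = 120·t^2 - 72·t - 24 et en substituant t = 3, nous trouvons j = 840.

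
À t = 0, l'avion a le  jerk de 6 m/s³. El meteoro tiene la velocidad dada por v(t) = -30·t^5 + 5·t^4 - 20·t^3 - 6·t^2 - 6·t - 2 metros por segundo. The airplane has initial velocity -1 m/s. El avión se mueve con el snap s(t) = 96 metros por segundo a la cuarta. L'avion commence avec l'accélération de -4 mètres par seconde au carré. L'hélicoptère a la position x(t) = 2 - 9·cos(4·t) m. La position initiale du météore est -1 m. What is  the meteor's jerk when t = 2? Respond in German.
Um dies zu lösen, müssen wir 2 Ableitungen unserer Gleichung für die Geschwindigkeit v(t) = -30·t^5 + 5·t^4 - 20·t^3 - 6·t^2 - 6·t - 2 nehmen. Durch Ableiten von der Geschwindigkeit erhalten wir die Beschleunigung: a(t) = -150·t^4 + 20·t^3 - 60·t^2 - 12·t - 6. Durch Ableiten von der Beschleunigung erhalten wir den Ruck: j(t) = -600·t^3 + 60·t^2 - 120·t - 12. Wir haben den Ruck j(t) = -600·t^3 + 60·t^2 - 120·t - 12. Durch Einsetzen von t = 2: j(2) = -4812.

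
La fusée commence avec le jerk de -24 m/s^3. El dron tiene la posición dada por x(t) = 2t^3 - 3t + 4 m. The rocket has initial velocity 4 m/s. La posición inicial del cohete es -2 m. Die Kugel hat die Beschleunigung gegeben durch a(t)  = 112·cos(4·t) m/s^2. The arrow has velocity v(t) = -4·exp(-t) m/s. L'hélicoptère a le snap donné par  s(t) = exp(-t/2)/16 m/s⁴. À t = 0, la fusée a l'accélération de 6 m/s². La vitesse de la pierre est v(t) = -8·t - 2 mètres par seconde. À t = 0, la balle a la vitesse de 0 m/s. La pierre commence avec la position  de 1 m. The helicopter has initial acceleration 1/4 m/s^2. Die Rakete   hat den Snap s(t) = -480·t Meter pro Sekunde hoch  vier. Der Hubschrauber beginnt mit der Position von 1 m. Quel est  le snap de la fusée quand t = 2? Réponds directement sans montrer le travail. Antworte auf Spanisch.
La respuesta es -960.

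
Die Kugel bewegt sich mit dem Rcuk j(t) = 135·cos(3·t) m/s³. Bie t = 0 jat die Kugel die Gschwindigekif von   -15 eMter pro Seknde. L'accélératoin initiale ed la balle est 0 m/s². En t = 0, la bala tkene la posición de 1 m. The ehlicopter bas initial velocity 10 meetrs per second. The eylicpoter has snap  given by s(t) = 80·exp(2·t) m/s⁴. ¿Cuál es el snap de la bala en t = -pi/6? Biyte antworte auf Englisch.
To solve this, we need to take 1 derivative of our jerk equation j(t) = 135·cos(3·t). The derivative of jerk gives snap: s(t) = -405·sin(3·t). We have snap s(t) = -405·sin(3·t). Substituting t = -pi/6: s(-pi/6) = 405.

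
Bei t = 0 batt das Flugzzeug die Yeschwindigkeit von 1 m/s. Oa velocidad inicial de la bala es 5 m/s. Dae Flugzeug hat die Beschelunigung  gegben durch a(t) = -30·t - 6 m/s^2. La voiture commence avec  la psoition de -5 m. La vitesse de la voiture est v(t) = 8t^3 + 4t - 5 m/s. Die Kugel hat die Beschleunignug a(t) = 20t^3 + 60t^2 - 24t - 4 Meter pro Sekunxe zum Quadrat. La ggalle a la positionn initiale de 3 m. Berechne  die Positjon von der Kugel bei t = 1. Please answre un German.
Wir müssen die Stammfunktion unserer Gleichung für die Beschleunigung a(t) = 20·t^3 + 60·t^2 - 24·t - 4 2-mal finden. Mit ∫a(t)dt und Anwendung von v(0) = 5, finden wir v(t) = 5·t^4 + 20·t^3 - 12·t^2 - 4·t + 5. Durch Integration von der Geschwindigkeit und Verwendung der Anfangsbedingung x(0) = 3, erhalten wir x(t) = t^5 + 5·t^4 - 4·t^3 - 2·t^2 + 5·t + 3. Mit x(t) = t^5 + 5·t^4 - 4·t^3 - 2·t^2 + 5·t + 3 und Einsetzen von t = 1, finden wir x = 8.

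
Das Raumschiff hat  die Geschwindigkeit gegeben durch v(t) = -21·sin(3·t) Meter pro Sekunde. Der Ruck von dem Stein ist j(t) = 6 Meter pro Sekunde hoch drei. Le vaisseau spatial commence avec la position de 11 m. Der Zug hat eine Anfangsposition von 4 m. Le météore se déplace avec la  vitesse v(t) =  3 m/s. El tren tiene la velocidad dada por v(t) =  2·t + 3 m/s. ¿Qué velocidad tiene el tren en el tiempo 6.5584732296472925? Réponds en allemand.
Aus der Gleichung für die Geschwindigkeit v(t) = 2·t + 3, setzen wir t = 6.5584732296472925 ein und erhalten v = 16.1169464592946.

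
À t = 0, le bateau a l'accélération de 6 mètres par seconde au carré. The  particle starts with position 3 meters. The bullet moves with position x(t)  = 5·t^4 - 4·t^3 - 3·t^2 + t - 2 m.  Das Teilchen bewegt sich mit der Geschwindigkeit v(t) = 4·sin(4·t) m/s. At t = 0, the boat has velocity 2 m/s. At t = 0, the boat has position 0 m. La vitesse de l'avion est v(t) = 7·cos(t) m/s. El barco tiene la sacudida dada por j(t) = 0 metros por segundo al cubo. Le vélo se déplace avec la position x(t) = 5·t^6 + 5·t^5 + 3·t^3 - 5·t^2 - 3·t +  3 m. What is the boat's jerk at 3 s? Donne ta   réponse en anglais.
We have jerk j(t) = 0. Substituting t = 3: j(3) = 0.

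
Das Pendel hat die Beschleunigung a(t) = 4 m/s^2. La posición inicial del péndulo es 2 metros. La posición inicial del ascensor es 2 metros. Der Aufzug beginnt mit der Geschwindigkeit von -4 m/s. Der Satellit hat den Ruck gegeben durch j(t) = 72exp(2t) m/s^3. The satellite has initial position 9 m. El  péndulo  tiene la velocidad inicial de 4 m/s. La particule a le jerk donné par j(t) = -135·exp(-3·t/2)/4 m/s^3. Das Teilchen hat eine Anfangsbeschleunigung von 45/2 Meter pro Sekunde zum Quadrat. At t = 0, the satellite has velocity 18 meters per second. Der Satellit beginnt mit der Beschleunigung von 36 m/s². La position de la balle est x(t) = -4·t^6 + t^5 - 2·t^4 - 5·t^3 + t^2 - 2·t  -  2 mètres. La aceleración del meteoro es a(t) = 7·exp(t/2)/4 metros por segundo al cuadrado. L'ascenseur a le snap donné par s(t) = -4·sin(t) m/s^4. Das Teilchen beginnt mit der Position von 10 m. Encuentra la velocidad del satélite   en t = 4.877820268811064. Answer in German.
Ausgehend von dem Ruck j(t) = 72·exp(2·t), nehmen wir 2 Stammfunktionen. Die Stammfunktion von dem Ruck ist die Beschleunigung. Mit a(0) = 36 erhalten wir a(t) = 36·exp(2·t). Durch Integration von der Beschleunigung und Verwendung der Anfangsbedingung v(0) = 18, erhalten wir v(t) = 18·exp(2·t). Aus der Gleichung für die Geschwindigkeit v(t) = 18·exp(2·t), setzen wir t = 4.877820268811064 ein und erhalten v = 310522.703087954.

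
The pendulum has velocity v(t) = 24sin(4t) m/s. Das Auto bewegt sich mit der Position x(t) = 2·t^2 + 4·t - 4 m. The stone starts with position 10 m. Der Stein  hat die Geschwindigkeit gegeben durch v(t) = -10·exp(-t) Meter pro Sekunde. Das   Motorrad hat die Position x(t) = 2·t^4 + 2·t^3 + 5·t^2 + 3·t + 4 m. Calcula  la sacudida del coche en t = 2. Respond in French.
Nous devons dériver notre équation de la position x(t) = 2·t^2 + 4·t - 4 3 fois. En dérivant la position, nous obtenons la vitesse: v(t) = 4·t + 4. La dérivée de la vitesse donne l'accélération: a(t) = 4. La dérivée de l'accélération donne le jerk: j(t) = 0. De l'équation du jerk j(t) = 0, nous substituons t = 2 pour obtenir j = 0.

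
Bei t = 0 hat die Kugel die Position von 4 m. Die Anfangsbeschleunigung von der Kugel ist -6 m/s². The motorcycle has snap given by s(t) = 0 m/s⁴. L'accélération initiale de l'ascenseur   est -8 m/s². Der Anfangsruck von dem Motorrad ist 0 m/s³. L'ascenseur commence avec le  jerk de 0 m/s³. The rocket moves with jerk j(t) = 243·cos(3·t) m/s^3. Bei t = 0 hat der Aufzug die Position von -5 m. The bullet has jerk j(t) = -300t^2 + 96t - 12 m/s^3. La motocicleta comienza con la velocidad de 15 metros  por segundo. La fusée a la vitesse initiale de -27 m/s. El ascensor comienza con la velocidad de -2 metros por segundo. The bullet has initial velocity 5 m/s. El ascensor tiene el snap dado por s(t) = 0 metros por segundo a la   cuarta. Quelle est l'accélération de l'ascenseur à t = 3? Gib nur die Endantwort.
À t = 3, a = -8.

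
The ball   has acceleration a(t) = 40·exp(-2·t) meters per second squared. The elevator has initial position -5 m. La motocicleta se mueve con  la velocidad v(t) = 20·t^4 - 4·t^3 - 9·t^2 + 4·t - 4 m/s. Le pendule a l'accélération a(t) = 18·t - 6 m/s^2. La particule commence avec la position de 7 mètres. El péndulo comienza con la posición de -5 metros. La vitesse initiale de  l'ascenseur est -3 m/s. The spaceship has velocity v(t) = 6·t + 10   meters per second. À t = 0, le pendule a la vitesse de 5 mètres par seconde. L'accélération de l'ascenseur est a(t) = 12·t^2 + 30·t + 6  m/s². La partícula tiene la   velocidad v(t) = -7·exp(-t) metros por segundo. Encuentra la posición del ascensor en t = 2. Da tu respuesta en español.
Para resolver esto, necesitamos tomar 2 integrales de nuestra ecuación de la aceleración a(t) = 12·t^2 + 30·t + 6. Tomando ∫a(t)dt y aplicando v(0) = -3, encontramos v(t) = 4·t^3 + 15·t^2 + 6·t - 3. La antiderivada de la velocidad, con x(0) = -5, da la posición: x(t) = t^4 + 5·t^3 + 3·t^2 - 3·t - 5. De la ecuación de la posición x(t) = t^4 + 5·t^3 + 3·t^2 - 3·t - 5, sustituimos t = 2 para obtener x = 57.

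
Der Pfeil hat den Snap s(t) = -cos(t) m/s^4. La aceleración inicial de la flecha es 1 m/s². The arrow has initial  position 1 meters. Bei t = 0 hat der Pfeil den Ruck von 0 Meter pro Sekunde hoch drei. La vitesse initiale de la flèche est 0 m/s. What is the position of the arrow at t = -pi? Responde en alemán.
Ausgehend von dem Snap s(t) = -cos(t), nehmen wir 4 Stammfunktionen. Das Integral von dem Snap ist der Ruck. Mit j(0) = 0 erhalten wir j(t) = -sin(t). Das Integral von dem Ruck ist die Beschleunigung. Mit a(0) = 1 erhalten wir a(t) = cos(t). Durch Integration von der Beschleunigung und Verwendung der Anfangsbedingung v(0) = 0, erhalten wir v(t) = sin(t). Durch Integration von der Geschwindigkeit und Verwendung der Anfangsbedingung x(0) = 1, erhalten wir x(t) = 2 - cos(t). Mit x(t) = 2 - cos(t) und Einsetzen von t = -pi, finden wir x = 3.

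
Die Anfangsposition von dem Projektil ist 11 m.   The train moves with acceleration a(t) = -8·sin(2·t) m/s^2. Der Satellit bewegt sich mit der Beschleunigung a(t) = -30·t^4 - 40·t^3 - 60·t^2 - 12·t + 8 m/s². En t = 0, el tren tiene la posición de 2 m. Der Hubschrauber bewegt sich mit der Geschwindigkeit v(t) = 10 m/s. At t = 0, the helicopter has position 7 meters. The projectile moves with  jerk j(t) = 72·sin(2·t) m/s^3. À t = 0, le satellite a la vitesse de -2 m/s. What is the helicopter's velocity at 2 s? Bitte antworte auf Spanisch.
De la ecuación de la velocidad v(t) = 10, sustituimos t = 2 para obtener v = 10.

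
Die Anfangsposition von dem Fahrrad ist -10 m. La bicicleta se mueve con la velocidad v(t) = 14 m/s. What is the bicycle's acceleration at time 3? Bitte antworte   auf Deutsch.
Ausgehend von der Geschwindigkeit v(t) = 14, nehmen wir 1 Ableitung. Mit d/dt von v(t) finden wir a(t) = 0. Wir haben die Beschleunigung a(t) = 0. Durch Einsetzen von t = 3: a(3) = 0.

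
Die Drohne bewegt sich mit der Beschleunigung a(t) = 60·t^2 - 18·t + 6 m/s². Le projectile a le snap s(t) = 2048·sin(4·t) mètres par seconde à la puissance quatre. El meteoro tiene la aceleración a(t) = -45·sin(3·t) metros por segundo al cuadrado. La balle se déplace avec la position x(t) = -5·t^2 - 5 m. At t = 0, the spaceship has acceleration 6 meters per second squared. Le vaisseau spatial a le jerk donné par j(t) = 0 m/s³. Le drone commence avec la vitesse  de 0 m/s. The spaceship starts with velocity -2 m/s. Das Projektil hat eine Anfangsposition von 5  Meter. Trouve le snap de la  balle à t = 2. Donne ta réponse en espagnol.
Partiendo de la posición x(t) = -5·t^2 - 5, tomamos 4 derivadas. Tomando d/dt de x(t), encontramos v(t) = -10·t. Tomando d/dt de v(t), encontramos a(t) = -10. Tomando d/dt de a(t), encontramos j(t) = 0. La derivada de la sacudida da el snap: s(t) = 0. De la ecuación del snap s(t) = 0, sustituimos t = 2 para obtener s = 0.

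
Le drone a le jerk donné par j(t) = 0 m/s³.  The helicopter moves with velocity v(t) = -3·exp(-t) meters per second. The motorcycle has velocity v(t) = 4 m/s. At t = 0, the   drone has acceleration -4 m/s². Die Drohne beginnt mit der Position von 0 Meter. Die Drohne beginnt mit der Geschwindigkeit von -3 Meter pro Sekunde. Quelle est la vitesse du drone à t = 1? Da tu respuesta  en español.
Debemos encontrar la integral de nuestra ecuación de la sacudida j(t) = 0 2 veces. Integrando la sacudida y usando la condición inicial a(0) = -4, obtenemos a(t) = -4. Tomando ∫a(t)dt y aplicando v(0) = -3, encontramos v(t) = -4·t - 3. De la ecuación de la velocidad v(t) = -4·t - 3, sustituimos t = 1 para obtener v = -7.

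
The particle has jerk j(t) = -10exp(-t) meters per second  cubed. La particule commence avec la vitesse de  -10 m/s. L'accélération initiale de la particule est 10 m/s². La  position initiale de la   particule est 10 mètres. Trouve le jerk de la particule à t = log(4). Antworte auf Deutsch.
Wir haben den Ruck j(t) = -10·exp(-t). Durch Einsetzen von t = log(4): j(log(4)) = -5/2.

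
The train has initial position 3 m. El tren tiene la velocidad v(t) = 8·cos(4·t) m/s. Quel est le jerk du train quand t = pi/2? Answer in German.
Um dies zu lösen, müssen wir 2 Ableitungen unserer Gleichung für die Geschwindigkeit v(t) = 8·cos(4·t) nehmen. Durch Ableiten von der Geschwindigkeit erhalten wir die Beschleunigung: a(t) = -32·sin(4·t). Die Ableitung von der Beschleunigung ergibt den Ruck: j(t) = -128·cos(4·t). Mit j(t) = -128·cos(4·t) und Einsetzen von t = pi/2, finden wir j = -128.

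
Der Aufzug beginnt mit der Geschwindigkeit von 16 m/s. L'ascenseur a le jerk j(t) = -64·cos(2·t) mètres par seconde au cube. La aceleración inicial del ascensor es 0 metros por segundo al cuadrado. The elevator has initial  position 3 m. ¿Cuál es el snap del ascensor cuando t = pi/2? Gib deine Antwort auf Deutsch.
Wir müssen unsere Gleichung für den Ruck j(t) = -64·cos(2·t) 1-mal ableiten. Durch Ableiten von dem Ruck erhalten wir den Snap: s(t) = 128·sin(2·t). Wir haben den Snap s(t) = 128·sin(2·t). Durch Einsetzen von t = pi/2: s(pi/2) = 0.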